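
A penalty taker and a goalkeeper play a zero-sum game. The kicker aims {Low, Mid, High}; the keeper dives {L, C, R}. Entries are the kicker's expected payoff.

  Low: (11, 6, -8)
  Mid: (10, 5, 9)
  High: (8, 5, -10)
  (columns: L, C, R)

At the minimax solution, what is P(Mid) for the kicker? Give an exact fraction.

Row minima: Low → -8, Mid → 5, High → -10; maximin = 5.
Column maxima: L → 11, C → 6, R → 9; minimax = 6.
5 ≠ 6, so there is no saddle point; optimal play is mixed.
High is strictly dominated by Low, so the kicker never plays it.
L is strictly dominated by C (it gives the kicker strictly more in every row), so the keeper never plays it.
On the remaining 2×2 (Low, Mid vs C, R):
Let the kicker play Low with probability p. Expected payoff against C: 6p + 5(1−p) = p + 5; against R: (-8)p + 9(1−p) = −17p + 9.
Setting these equal: p + 5 = −17p + 9 ⇒ 18p = 4 ⇒ p = 2/9, and the value is (1)·(2/9) + 5 = 47/9.
For the keeper: with q = P(C), equating Low's and Mid's payoffs gives 14q − 8 = −4q + 9 ⇒ q = 17/18.

7/9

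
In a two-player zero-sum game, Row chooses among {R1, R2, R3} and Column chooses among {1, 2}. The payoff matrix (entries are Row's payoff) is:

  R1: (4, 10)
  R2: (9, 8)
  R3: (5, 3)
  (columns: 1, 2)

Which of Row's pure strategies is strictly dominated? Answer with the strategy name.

R3

R2 gives a strictly higher payoff than R3 against every column: 9 > 5, 8 > 3.
So R3 is strictly dominated and Row never plays it.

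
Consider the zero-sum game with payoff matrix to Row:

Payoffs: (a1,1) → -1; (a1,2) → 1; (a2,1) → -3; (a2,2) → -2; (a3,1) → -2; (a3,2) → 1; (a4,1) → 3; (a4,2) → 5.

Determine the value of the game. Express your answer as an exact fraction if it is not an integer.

3

Row minima: a1 → -1, a2 → -3, a3 → -2, a4 → 3; maximin = 3.
Column maxima: 1 → 3, 2 → 5; minimax = 3.
Since maximin = minimax = 3, there is a saddle point and the value is 3.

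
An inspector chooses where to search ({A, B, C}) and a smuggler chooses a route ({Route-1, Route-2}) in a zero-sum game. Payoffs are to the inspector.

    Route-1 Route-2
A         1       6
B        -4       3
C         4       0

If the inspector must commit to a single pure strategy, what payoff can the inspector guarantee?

Row minima: A → 1, B → -4, C → 0.
The best of these is 1.

1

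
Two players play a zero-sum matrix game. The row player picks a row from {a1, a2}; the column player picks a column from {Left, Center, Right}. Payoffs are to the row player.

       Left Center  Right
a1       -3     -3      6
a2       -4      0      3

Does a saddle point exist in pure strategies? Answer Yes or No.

Row minima: a1 → -3, a2 → -4; maximin = -3.
Column maxima: Left → -3, Center → 0, Right → 6; minimax = -3.
maximin = minimax = -3, so a saddle point exists.

Yes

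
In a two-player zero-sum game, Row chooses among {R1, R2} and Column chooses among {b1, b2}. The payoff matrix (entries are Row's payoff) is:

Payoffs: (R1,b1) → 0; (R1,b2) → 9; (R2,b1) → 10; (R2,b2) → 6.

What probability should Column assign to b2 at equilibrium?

10/13

Row minima: R1 → 0, R2 → 6; maximin = 6.
Column maxima: b1 → 10, b2 → 9; minimax = 9.
6 ≠ 9, so there is no saddle point; optimal play is mixed.
Let Row play R1 with probability p. Expected payoff against b1: 0p + 10(1−p) = −10p + 10; against b2: 9p + 6(1−p) = 3p + 6.
Setting these equal: −10p + 10 = 3p + 6 ⇒ −13p = -4 ⇒ p = 4/13, and the value is (-10)·(4/13) + 10 = 90/13.
For Column: with q = P(b1), equating R1's and R2's payoffs gives −9q + 9 = 4q + 6 ⇒ q = 3/13.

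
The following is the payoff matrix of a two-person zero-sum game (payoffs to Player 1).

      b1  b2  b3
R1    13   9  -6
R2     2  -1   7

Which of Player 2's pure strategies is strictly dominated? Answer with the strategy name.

b1

b2 holds Player 1's payoff strictly below b1 in every row: 9 < 13, -1 < 2.
So b1 is strictly dominated for Player 2.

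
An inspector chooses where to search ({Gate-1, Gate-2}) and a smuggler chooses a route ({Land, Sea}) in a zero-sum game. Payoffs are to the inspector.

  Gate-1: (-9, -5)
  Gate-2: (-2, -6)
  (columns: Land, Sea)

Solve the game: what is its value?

-11/2

Row minima: Gate-1 → -9, Gate-2 → -6; maximin = -6.
Column maxima: Land → -2, Sea → -5; minimax = -5.
-6 ≠ -5, so there is no saddle point; optimal play is mixed.
Let the inspector play Gate-1 with probability p. Expected payoff against Land: (-9)p + (-2)(1−p) = −7p − 2; against Sea: (-5)p + (-6)(1−p) = p − 6.
Setting these equal: −7p − 2 = p − 6 ⇒ −8p = -4 ⇒ p = 1/2, and the value is (-7)·(1/2) − 2 = -11/2.
For the smuggler: with q = P(Land), equating Gate-1's and Gate-2's payoffs gives −4q − 5 = 4q − 6 ⇒ q = 1/8.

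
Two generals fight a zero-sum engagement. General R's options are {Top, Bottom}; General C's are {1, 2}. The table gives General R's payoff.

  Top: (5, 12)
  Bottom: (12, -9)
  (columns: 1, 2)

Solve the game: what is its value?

Row minima: Top → 5, Bottom → -9; maximin = 5.
Column maxima: 1 → 12, 2 → 12; minimax = 12.
5 ≠ 12, so there is no saddle point; optimal play is mixed.
Let General R play Top with probability p. Expected payoff against 1: 5p + 12(1−p) = −7p + 12; against 2: 12p + (-9)(1−p) = 21p − 9.
Setting these equal: −7p + 12 = 21p − 9 ⇒ −28p = -21 ⇒ p = 3/4, and the value is (-7)·(3/4) + 12 = 27/4.
For General C: with q = P(1), equating Top's and Bottom's payoffs gives −7q + 12 = 21q − 9 ⇒ q = 3/4.

27/4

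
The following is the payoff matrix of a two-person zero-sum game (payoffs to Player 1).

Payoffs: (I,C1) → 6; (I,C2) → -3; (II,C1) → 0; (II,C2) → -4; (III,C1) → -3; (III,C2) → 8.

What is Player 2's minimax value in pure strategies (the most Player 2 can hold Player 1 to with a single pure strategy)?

6

Column maxima: C1 → 6, C2 → 8.
The smallest of these is 6.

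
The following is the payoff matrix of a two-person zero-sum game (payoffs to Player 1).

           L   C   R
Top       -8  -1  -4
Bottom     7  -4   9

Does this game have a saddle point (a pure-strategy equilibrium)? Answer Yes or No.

Row minima: Top → -8, Bottom → -4; maximin = -4.
Column maxima: L → 7, C → -1, R → 9; minimax = -1.
-4 ≠ -1, so no pure-strategy equilibrium exists.

No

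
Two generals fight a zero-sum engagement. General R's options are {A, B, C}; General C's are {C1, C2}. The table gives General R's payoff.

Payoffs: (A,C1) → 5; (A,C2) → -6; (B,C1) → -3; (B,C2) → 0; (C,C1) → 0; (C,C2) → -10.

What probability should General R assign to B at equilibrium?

11/14

Row minima: A → -6, B → -3, C → -10; maximin = -3.
Column maxima: C1 → 5, C2 → 0; minimax = 0.
-3 ≠ 0, so there is no saddle point; optimal play is mixed.
C is strictly dominated by A, so General R never plays it.
On the remaining 2×2 (A, B vs C1, C2):
Let General R play A with probability p. Expected payoff against C1: 5p + (-3)(1−p) = 8p − 3; against C2: (-6)p + 0(1−p) = −6p.
Setting these equal: 8p − 3 = −6p ⇒ 14p = 3 ⇒ p = 3/14, and the value is (8)·(3/14) − 3 = -9/7.
For General C: with q = P(C1), equating A's and B's payoffs gives 11q − 6 = −3q ⇒ q = 3/7.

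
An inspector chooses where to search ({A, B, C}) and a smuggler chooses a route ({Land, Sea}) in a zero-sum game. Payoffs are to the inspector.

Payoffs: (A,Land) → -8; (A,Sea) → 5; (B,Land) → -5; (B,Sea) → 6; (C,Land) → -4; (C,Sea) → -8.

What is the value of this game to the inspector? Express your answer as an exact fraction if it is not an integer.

Row minima: A → -8, B → -5, C → -8; maximin = -5.
Column maxima: Land → -4, Sea → 6; minimax = -4.
-5 ≠ -4, so there is no saddle point; optimal play is mixed.
A is strictly dominated by B, so the inspector never plays it.
On the remaining 2×2 (B, C vs Land, Sea):
Let the inspector play B with probability p. Expected payoff against Land: (-5)p + (-4)(1−p) = −p − 4; against Sea: 6p + (-8)(1−p) = 14p − 8.
Setting these equal: −p − 4 = 14p − 8 ⇒ −15p = -4 ⇒ p = 4/15, and the value is (-1)·(4/15) − 4 = -64/15.
For the smuggler: with q = P(Land), equating B's and C's payoffs gives −11q + 6 = 4q − 8 ⇒ q = 14/15.

-64/15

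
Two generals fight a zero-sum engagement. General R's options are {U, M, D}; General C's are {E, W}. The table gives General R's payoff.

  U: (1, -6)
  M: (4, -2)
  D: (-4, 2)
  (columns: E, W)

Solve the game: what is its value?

Row minima: U → -6, M → -2, D → -4; maximin = -2.
Column maxima: E → 4, W → 2; minimax = 2.
-2 ≠ 2, so there is no saddle point; optimal play is mixed.
U is strictly dominated by M, so General R never plays it.
On the remaining 2×2 (M, D vs E, W):
Let General R play M with probability p. Expected payoff against E: 4p + (-4)(1−p) = 8p − 4; against W: (-2)p + 2(1−p) = −4p + 2.
Setting these equal: 8p − 4 = −4p + 2 ⇒ 12p = 6 ⇒ p = 1/2, and the value is (8)·(1/2) − 4 = 0.
For General C: with q = P(E), equating M's and D's payoffs gives 6q − 2 = −6q + 2 ⇒ q = 1/3.

0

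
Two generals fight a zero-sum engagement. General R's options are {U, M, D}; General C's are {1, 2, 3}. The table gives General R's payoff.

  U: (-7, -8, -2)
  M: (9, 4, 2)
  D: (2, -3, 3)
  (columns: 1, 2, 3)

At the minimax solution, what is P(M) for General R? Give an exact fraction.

Row minima: U → -8, M → 2, D → -3; maximin = 2.
Column maxima: 1 → 9, 2 → 4, 3 → 3; minimax = 3.
2 ≠ 3, so there is no saddle point; optimal play is mixed.
U is strictly dominated by M, so General R never plays it.
1 is strictly dominated by 2 (it gives General R strictly more in every row), so General C never plays it.
On the remaining 2×2 (M, D vs 2, 3):
Let General R play M with probability p. Expected payoff against 2: 4p + (-3)(1−p) = 7p − 3; against 3: 2p + 3(1−p) = −p + 3.
Setting these equal: 7p − 3 = −p + 3 ⇒ 8p = 6 ⇒ p = 3/4, and the value is (7)·(3/4) − 3 = 9/4.
For General C: with q = P(2), equating M's and D's payoffs gives 2q + 2 = −6q + 3 ⇒ q = 1/8.

3/4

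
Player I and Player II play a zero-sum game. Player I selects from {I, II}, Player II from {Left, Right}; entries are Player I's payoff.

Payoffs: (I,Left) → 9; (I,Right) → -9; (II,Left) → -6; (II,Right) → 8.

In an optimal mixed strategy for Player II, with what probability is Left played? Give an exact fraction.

Row minima: I → -9, II → -6; maximin = -6.
Column maxima: Left → 9, Right → 8; minimax = 8.
-6 ≠ 8, so there is no saddle point; optimal play is mixed.
Let Player I play I with probability p. Expected payoff against Left: 9p + (-6)(1−p) = 15p − 6; against Right: (-9)p + 8(1−p) = −17p + 8.
Setting these equal: 15p − 6 = −17p + 8 ⇒ 32p = 14 ⇒ p = 7/16, and the value is (15)·(7/16) − 6 = 9/16.
For Player II: with q = P(Left), equating I's and II's payoffs gives 18q − 9 = −14q + 8 ⇒ q = 17/32.

17/32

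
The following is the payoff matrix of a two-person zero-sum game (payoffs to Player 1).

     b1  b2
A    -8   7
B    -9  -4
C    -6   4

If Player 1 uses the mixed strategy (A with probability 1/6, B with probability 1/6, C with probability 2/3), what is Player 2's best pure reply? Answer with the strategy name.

b1

If Player 2 plays b1, Player 1's expected payoff is (1/6)·(-8) + (1/6)·(-9) + (2/3)·(-6) = -41/6.
If Player 2 plays b2, Player 1's expected payoff is (1/6)·7 + (1/6)·(-4) + (2/3)·4 = 19/6.
Player 2 minimizes Player 1's payoff; the smallest is -41/6, so the best response is b1.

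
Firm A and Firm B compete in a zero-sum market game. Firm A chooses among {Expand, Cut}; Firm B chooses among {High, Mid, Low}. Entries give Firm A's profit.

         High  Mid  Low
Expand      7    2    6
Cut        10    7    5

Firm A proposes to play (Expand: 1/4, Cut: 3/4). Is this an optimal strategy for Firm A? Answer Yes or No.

Against High this mix gives (1/4)·7 + (3/4)·10 = 37/4.
Against Mid this mix gives (1/4)·2 + (3/4)·7 = 23/4.
Against Low this mix gives (1/4)·6 + (3/4)·5 = 21/4.
Firm B will play Low, holding Firm A to 21/4. Shifting weight toward the row that does better against Low would raise this floor (the equalizing mix achieves 16/3 against both Low and Mid), so the proposed strategy is not optimal.

No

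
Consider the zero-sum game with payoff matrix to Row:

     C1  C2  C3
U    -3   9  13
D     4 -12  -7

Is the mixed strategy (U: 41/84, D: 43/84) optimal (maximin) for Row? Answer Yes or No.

No

Against C1 this mix gives (41/84)·(-3) + (43/84)·4 = 7/12.
Against C2 this mix gives (41/84)·9 + (43/84)·(-12) = -7/4.
Against C3 this mix gives (41/84)·13 + (43/84)·(-7) = 58/21.
Column will play C2, holding Row to -7/4. Shifting weight toward the row that does better against C2 would raise this floor (the equalizing mix achieves 0 against both C2 and C1), so the proposed strategy is not optimal.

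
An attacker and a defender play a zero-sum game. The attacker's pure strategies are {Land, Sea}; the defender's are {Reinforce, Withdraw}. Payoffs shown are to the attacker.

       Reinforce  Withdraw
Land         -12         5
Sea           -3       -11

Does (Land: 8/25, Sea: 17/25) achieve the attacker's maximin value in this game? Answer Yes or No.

Against Reinforce this mix gives (8/25)·(-12) + (17/25)·(-3) = -147/25.
Against Withdraw this mix gives (8/25)·5 + (17/25)·(-11) = -147/25.
All of the defender's active replies (Reinforce, Withdraw) yield -147/25, and no column does worse for the attacker. The mix makes the defender indifferent and guarantees -147/25, so it is optimal.

Yes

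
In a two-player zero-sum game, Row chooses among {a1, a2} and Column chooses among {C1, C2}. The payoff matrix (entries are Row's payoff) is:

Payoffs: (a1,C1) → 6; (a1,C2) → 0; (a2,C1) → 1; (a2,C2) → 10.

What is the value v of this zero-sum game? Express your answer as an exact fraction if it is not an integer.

Row minima: a1 → 0, a2 → 1; maximin = 1.
Column maxima: C1 → 6, C2 → 10; minimax = 6.
1 ≠ 6, so there is no saddle point; optimal play is mixed.
Let Row play a1 with probability p. Expected payoff against C1: 6p + 1(1−p) = 5p + 1; against C2: 0p + 10(1−p) = −10p + 10.
Setting these equal: 5p + 1 = −10p + 10 ⇒ 15p = 9 ⇒ p = 3/5, and the value is (5)·(3/5) + 1 = 4.
For Column: with q = P(C1), equating a1's and a2's payoffs gives 6q = −9q + 10 ⇒ q = 2/3.

4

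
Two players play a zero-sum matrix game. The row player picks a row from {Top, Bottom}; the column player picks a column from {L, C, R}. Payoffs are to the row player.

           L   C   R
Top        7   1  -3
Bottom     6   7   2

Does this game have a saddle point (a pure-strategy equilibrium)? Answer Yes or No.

Row minima: Top → -3, Bottom → 2; maximin = 2.
Column maxima: L → 7, C → 7, R → 2; minimax = 2.
maximin = minimax = 2, so a saddle point exists.

Yes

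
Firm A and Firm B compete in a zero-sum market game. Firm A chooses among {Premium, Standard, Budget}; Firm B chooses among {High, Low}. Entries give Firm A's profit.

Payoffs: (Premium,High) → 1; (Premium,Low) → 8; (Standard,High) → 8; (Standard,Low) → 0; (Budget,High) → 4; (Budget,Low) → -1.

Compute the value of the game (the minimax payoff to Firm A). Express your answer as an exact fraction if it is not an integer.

64/15

Row minima: Premium → 1, Standard → 0, Budget → -1; maximin = 1.
Column maxima: High → 8, Low → 8; minimax = 8.
1 ≠ 8, so there is no saddle point; optimal play is mixed.
Budget is strictly dominated by Standard, so Firm A never plays it.
On the remaining 2×2 (Premium, Standard vs High, Low):
Let Firm A play Premium with probability p. Expected payoff against High: 1p + 8(1−p) = −7p + 8; against Low: 8p + 0(1−p) = 8p.
Setting these equal: −7p + 8 = 8p ⇒ −15p = -8 ⇒ p = 8/15, and the value is (-7)·(8/15) + 8 = 64/15.
For Firm B: with q = P(High), equating Premium's and Standard's payoffs gives −7q + 8 = 8q ⇒ q = 8/15.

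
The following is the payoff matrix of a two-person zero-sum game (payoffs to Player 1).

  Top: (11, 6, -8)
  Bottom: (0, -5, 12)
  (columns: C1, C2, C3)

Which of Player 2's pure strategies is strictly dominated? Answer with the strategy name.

C1

C2 holds Player 1's payoff strictly below C1 in every row: 6 < 11, -5 < 0.
So C1 is strictly dominated for Player 2.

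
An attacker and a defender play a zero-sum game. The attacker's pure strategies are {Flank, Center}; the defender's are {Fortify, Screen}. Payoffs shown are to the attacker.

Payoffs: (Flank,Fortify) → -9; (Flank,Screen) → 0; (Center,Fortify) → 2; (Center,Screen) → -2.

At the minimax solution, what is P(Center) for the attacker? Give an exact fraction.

Row minima: Flank → -9, Center → -2; maximin = -2.
Column maxima: Fortify → 2, Screen → 0; minimax = 0.
-2 ≠ 0, so there is no saddle point; optimal play is mixed.
Let the attacker play Flank with probability p. Expected payoff against Fortify: (-9)p + 2(1−p) = −11p + 2; against Screen: 0p + (-2)(1−p) = 2p − 2.
Setting these equal: −11p + 2 = 2p − 2 ⇒ −13p = -4 ⇒ p = 4/13, and the value is (-11)·(4/13) + 2 = -18/13.
For the defender: with q = P(Fortify), equating Flank's and Center's payoffs gives −9q = 4q − 2 ⇒ q = 2/13.

9/13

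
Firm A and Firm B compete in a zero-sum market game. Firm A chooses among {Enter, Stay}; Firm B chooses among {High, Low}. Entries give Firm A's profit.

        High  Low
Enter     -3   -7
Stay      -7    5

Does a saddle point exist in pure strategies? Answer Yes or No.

Row minima: Enter → -7, Stay → -7; maximin = -7.
Column maxima: High → -3, Low → 5; minimax = -3.
-7 ≠ -3, so no pure-strategy equilibrium exists.

No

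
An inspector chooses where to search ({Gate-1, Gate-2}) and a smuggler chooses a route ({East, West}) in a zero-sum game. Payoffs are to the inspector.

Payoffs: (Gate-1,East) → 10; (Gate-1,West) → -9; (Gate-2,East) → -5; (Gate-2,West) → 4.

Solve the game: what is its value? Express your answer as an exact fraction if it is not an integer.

-5/28

Row minima: Gate-1 → -9, Gate-2 → -5; maximin = -5.
Column maxima: East → 10, West → 4; minimax = 4.
-5 ≠ 4, so there is no saddle point; optimal play is mixed.
Let the inspector play Gate-1 with probability p. Expected payoff against East: 10p + (-5)(1−p) = 15p − 5; against West: (-9)p + 4(1−p) = −13p + 4.
Setting these equal: 15p − 5 = −13p + 4 ⇒ 28p = 9 ⇒ p = 9/28, and the value is (15)·(9/28) − 5 = -5/28.
For the smuggler: with q = P(East), equating Gate-1's and Gate-2's payoffs gives 19q − 9 = −9q + 4 ⇒ q = 13/28.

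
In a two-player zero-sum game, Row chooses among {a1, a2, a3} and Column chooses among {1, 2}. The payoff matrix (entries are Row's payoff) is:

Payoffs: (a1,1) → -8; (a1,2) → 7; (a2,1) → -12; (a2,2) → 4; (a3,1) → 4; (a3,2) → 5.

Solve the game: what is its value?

Row minima: a1 → -8, a2 → -12, a3 → 4; maximin = 4.
Column maxima: 1 → 4, 2 → 7; minimax = 4.
Since maximin = minimax = 4, there is a saddle point and the value is 4.

4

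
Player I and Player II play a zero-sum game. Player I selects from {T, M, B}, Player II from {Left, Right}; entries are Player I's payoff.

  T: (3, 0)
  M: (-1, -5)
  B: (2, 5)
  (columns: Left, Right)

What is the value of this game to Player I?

5/2

Row minima: T → 0, M → -5, B → 2; maximin = 2.
Column maxima: Left → 3, Right → 5; minimax = 3.
2 ≠ 3, so there is no saddle point; optimal play is mixed.
M is strictly dominated by T, so Player I never plays it.
On the remaining 2×2 (T, B vs Left, Right):
Let Player I play T with probability p. Expected payoff against Left: 3p + 2(1−p) = p + 2; against Right: 0p + 5(1−p) = −5p + 5.
Setting these equal: p + 2 = −5p + 5 ⇒ 6p = 3 ⇒ p = 1/2, and the value is (1)·(1/2) + 2 = 5/2.
For Player II: with q = P(Left), equating T's and B's payoffs gives 3q = −3q + 5 ⇒ q = 5/6.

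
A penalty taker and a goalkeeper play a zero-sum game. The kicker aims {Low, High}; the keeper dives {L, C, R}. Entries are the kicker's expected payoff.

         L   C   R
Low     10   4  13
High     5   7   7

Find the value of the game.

Row minima: Low → 4, High → 5; maximin = 5.
Column maxima: L → 10, C → 7, R → 13; minimax = 7.
5 ≠ 7, so there is no saddle point; optimal play is mixed.
R is strictly dominated by L (it gives the kicker strictly more in every row), so the keeper never plays it.
On the remaining 2×2 (Low, High vs L, C):
Let the kicker play Low with probability p. Expected payoff against L: 10p + 5(1−p) = 5p + 5; against C: 4p + 7(1−p) = −3p + 7.
Setting these equal: 5p + 5 = −3p + 7 ⇒ 8p = 2 ⇒ p = 1/4, and the value is (5)·(1/4) + 5 = 25/4.
For the keeper: with q = P(L), equating Low's and High's payoffs gives 6q + 4 = −2q + 7 ⇒ q = 3/8.

25/4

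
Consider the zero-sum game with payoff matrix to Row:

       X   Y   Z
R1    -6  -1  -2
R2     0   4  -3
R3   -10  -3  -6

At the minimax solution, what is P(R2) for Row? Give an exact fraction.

4/7

Row minima: R1 → -6, R2 → -3, R3 → -10; maximin = -3.
Column maxima: X → 0, Y → 4, Z → -2; minimax = -2.
-3 ≠ -2, so there is no saddle point; optimal play is mixed.
R3 is strictly dominated by R1, so Row never plays it.
Y is strictly dominated by X (it gives Row strictly more in every row), so Column never plays it.
On the remaining 2×2 (R1, R2 vs X, Z):
Let Row play R1 with probability p. Expected payoff against X: (-6)p + 0(1−p) = −6p; against Z: (-2)p + (-3)(1−p) = p − 3.
Setting these equal: −6p = p − 3 ⇒ −7p = -3 ⇒ p = 3/7, and the value is (-6)·(3/7) = -18/7.
For Column: with q = P(X), equating R1's and R2's payoffs gives −4q − 2 = 3q − 3 ⇒ q = 1/7.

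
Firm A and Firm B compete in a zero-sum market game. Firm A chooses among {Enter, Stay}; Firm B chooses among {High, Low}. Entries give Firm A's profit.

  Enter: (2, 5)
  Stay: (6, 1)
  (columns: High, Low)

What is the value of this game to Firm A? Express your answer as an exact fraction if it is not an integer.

7/2

Row minima: Enter → 2, Stay → 1; maximin = 2.
Column maxima: High → 6, Low → 5; minimax = 5.
2 ≠ 5, so there is no saddle point; optimal play is mixed.
Let Firm A play Enter with probability p. Expected payoff against High: 2p + 6(1−p) = −4p + 6; against Low: 5p + 1(1−p) = 4p + 1.
Setting these equal: −4p + 6 = 4p + 1 ⇒ −8p = -5 ⇒ p = 5/8, and the value is (-4)·(5/8) + 6 = 7/2.
For Firm B: with q = P(High), equating Enter's and Stay's payoffs gives −3q + 5 = 5q + 1 ⇒ q = 1/2.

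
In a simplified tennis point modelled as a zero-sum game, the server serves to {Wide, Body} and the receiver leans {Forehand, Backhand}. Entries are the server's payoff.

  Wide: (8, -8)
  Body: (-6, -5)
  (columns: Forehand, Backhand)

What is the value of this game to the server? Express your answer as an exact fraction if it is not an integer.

Row minima: Wide → -8, Body → -6; maximin = -6.
Column maxima: Forehand → 8, Backhand → -5; minimax = -5.
-6 ≠ -5, so there is no saddle point; optimal play is mixed.
Let the server play Wide with probability p. Expected payoff against Forehand: 8p + (-6)(1−p) = 14p − 6; against Backhand: (-8)p + (-5)(1−p) = −3p − 5.
Setting these equal: 14p − 6 = −3p − 5 ⇒ 17p = 1 ⇒ p = 1/17, and the value is (14)·(1/17) − 6 = -88/17.
For the receiver: with q = P(Forehand), equating Wide's and Body's payoffs gives 16q − 8 = −q − 5 ⇒ q = 3/17.

-88/17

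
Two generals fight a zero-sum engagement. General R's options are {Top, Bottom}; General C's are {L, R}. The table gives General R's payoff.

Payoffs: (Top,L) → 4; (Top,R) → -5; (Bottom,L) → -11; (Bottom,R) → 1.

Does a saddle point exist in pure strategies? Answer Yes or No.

Row minima: Top → -5, Bottom → -11; maximin = -5.
Column maxima: L → 4, R → 1; minimax = 1.
-5 ≠ 1, so no pure-strategy equilibrium exists.

No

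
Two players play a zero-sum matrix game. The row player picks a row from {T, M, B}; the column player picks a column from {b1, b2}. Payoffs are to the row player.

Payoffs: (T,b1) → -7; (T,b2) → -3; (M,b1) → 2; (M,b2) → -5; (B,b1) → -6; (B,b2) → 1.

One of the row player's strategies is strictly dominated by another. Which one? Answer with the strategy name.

T

B gives a strictly higher payoff than T against every column: -6 > -7, 1 > -3.
So T is strictly dominated and the row player never plays it.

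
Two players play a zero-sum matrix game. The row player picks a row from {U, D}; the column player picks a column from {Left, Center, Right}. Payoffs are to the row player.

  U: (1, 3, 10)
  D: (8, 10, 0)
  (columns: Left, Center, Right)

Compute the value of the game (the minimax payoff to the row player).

Row minima: U → 1, D → 0; maximin = 1.
Column maxima: Left → 8, Center → 10, Right → 10; minimax = 8.
1 ≠ 8, so there is no saddle point; optimal play is mixed.
Center is strictly dominated by Left (it gives the row player strictly more in every row), so the column player never plays it.
On the remaining 2×2 (U, D vs Left, Right):
Let the row player play U with probability p. Expected payoff against Left: 1p + 8(1−p) = −7p + 8; against Right: 10p + 0(1−p) = 10p.
Setting these equal: −7p + 8 = 10p ⇒ −17p = -8 ⇒ p = 8/17, and the value is (-7)·(8/17) + 8 = 80/17.
For the column player: with q = P(Left), equating U's and D's payoffs gives −9q + 10 = 8q ⇒ q = 10/17.

80/17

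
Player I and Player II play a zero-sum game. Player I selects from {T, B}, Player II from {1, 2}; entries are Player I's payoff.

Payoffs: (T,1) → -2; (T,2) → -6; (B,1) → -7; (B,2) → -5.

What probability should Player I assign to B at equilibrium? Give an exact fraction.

2/3

Row minima: T → -6, B → -7; maximin = -6.
Column maxima: 1 → -2, 2 → -5; minimax = -5.
-6 ≠ -5, so there is no saddle point; optimal play is mixed.
Let Player I play T with probability p. Expected payoff against 1: (-2)p + (-7)(1−p) = 5p − 7; against 2: (-6)p + (-5)(1−p) = −p − 5.
Setting these equal: 5p − 7 = −p − 5 ⇒ 6p = 2 ⇒ p = 1/3, and the value is (5)·(1/3) − 7 = -16/3.
For Player II: with q = P(1), equating T's and B's payoffs gives 4q − 6 = −2q − 5 ⇒ q = 1/6.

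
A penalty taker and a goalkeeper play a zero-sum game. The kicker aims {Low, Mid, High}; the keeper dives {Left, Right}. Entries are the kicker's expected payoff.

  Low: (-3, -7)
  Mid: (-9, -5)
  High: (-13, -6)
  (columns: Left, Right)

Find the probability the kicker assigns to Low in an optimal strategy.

Row minima: Low → -7, Mid → -9, High → -13; maximin = -7.
Column maxima: Left → -3, Right → -5; minimax = -5.
-7 ≠ -5, so there is no saddle point; optimal play is mixed.
High is strictly dominated by Mid, so the kicker never plays it.
On the remaining 2×2 (Low, Mid vs Left, Right):
Let the kicker play Low with probability p. Expected payoff against Left: (-3)p + (-9)(1−p) = 6p − 9; against Right: (-7)p + (-5)(1−p) = −2p − 5.
Setting these equal: 6p − 9 = −2p − 5 ⇒ 8p = 4 ⇒ p = 1/2, and the value is (6)·(1/2) − 9 = -6.
For the keeper: with q = P(Left), equating Low's and Mid's payoffs gives 4q − 7 = −4q − 5 ⇒ q = 1/4.

1/2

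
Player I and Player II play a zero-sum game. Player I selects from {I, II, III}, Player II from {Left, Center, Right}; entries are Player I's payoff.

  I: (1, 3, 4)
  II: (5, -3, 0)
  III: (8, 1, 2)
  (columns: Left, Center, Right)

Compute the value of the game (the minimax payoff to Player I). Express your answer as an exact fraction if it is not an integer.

Row minima: I → 1, II → -3, III → 1; maximin = 1.
Column maxima: Left → 8, Center → 3, Right → 4; minimax = 3.
1 ≠ 3, so there is no saddle point; optimal play is mixed.
II is strictly dominated by III, so Player I never plays it.
Right is strictly dominated by Center (it gives Player I strictly more in every row), so Player II never plays it.
On the remaining 2×2 (I, III vs Left, Center):
Let Player I play I with probability p. Expected payoff against Left: 1p + 8(1−p) = −7p + 8; against Center: 3p + 1(1−p) = 2p + 1.
Setting these equal: −7p + 8 = 2p + 1 ⇒ −9p = -7 ⇒ p = 7/9, and the value is (-7)·(7/9) + 8 = 23/9.
For Player II: with q = P(Left), equating I's and III's payoffs gives −2q + 3 = 7q + 1 ⇒ q = 2/9.

23/9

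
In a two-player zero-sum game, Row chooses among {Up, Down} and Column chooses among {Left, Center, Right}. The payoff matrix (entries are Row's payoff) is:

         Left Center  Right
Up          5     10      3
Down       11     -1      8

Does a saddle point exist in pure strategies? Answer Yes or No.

No

Row minima: Up → 3, Down → -1; maximin = 3.
Column maxima: Left → 11, Center → 10, Right → 8; minimax = 8.
3 ≠ 8, so no pure-strategy equilibrium exists.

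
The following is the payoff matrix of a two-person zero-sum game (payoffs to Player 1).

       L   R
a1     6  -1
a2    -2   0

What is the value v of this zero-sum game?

-2/9

Row minima: a1 → -1, a2 → -2; maximin = -1.
Column maxima: L → 6, R → 0; minimax = 0.
-1 ≠ 0, so there is no saddle point; optimal play is mixed.
Let Player 1 play a1 with probability p. Expected payoff against L: 6p + (-2)(1−p) = 8p − 2; against R: (-1)p + 0(1−p) = −p.
Setting these equal: 8p − 2 = −p ⇒ 9p = 2 ⇒ p = 2/9, and the value is (8)·(2/9) − 2 = -2/9.
For Player 2: with q = P(L), equating a1's and a2's payoffs gives 7q − 1 = −2q ⇒ q = 1/9.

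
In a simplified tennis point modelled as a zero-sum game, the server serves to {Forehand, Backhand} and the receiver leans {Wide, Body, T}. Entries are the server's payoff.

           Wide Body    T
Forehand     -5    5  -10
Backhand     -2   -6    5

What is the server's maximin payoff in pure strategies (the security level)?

-6

Row minima: Forehand → -10, Backhand → -6.
The best of these is -6.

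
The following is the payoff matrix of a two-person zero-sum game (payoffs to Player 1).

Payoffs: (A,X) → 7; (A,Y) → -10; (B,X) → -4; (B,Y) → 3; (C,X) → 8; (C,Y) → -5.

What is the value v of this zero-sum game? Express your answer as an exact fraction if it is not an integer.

1/5

Row minima: A → -10, B → -4, C → -5; maximin = -4.
Column maxima: X → 8, Y → 3; minimax = 3.
-4 ≠ 3, so there is no saddle point; optimal play is mixed.
A is strictly dominated by C, so Player 1 never plays it.
On the remaining 2×2 (B, C vs X, Y):
Let Player 1 play B with probability p. Expected payoff against X: (-4)p + 8(1−p) = −12p + 8; against Y: 3p + (-5)(1−p) = 8p − 5.
Setting these equal: −12p + 8 = 8p − 5 ⇒ −20p = -13 ⇒ p = 13/20, and the value is (-12)·(13/20) + 8 = 1/5.
For Player 2: with q = P(X), equating B's and C's payoffs gives −7q + 3 = 13q − 5 ⇒ q = 2/5.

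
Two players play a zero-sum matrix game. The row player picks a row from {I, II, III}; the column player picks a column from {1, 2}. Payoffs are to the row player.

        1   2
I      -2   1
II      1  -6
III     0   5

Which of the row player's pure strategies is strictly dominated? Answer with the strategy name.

III gives a strictly higher payoff than I against every column: 0 > -2, 5 > 1.
So I is strictly dominated and the row player never plays it.

I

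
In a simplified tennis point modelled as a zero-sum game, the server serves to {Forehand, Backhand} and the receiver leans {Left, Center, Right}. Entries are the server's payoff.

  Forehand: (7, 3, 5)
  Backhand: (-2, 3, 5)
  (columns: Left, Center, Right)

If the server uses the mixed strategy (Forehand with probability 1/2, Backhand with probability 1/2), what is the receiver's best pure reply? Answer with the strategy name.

If the receiver plays Left, the server's expected payoff is (1/2)·7 + (1/2)·(-2) = 5/2.
If the receiver plays Center, the server's expected payoff is (1/2)·3 + (1/2)·3 = 3.
If the receiver plays Right, the server's expected payoff is (1/2)·5 + (1/2)·5 = 5.
The receiver minimizes the server's payoff; the smallest is 5/2, so the best response is Left.

Left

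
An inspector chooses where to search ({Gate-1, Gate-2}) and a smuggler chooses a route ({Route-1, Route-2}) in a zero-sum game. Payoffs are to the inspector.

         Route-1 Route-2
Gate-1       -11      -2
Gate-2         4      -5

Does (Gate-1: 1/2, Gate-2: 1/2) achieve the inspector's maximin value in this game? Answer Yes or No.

Yes

Against Route-1 this mix gives (1/2)·(-11) + (1/2)·4 = -7/2.
Against Route-2 this mix gives (1/2)·(-2) + (1/2)·(-5) = -7/2.
All of the smuggler's active replies (Route-1, Route-2) yield -7/2, and no column does worse for the inspector. The mix makes the smuggler indifferent and guarantees -7/2, so it is optimal.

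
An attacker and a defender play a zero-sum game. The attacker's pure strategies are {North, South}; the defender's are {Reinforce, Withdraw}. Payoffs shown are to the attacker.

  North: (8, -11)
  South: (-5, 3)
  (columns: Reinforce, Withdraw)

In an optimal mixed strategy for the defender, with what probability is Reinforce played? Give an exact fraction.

Row minima: North → -11, South → -5; maximin = -5.
Column maxima: Reinforce → 8, Withdraw → 3; minimax = 3.
-5 ≠ 3, so there is no saddle point; optimal play is mixed.
Let the attacker play North with probability p. Expected payoff against Reinforce: 8p + (-5)(1−p) = 13p − 5; against Withdraw: (-11)p + 3(1−p) = −14p + 3.
Setting these equal: 13p − 5 = −14p + 3 ⇒ 27p = 8 ⇒ p = 8/27, and the value is (13)·(8/27) − 5 = -31/27.
For the defender: with q = P(Reinforce), equating North's and South's payoffs gives 19q − 11 = −8q + 3 ⇒ q = 14/27.

14/27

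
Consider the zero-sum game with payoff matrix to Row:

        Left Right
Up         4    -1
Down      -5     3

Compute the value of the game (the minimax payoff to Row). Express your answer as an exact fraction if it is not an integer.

7/13

Row minima: Up → -1, Down → -5; maximin = -1.
Column maxima: Left → 4, Right → 3; minimax = 3.
-1 ≠ 3, so there is no saddle point; optimal play is mixed.
Let Row play Up with probability p. Expected payoff against Left: 4p + (-5)(1−p) = 9p − 5; against Right: (-1)p + 3(1−p) = −4p + 3.
Setting these equal: 9p − 5 = −4p + 3 ⇒ 13p = 8 ⇒ p = 8/13, and the value is (9)·(8/13) − 5 = 7/13.
For Column: with q = P(Left), equating Up's and Down's payoffs gives 5q − 1 = −8q + 3 ⇒ q = 4/13.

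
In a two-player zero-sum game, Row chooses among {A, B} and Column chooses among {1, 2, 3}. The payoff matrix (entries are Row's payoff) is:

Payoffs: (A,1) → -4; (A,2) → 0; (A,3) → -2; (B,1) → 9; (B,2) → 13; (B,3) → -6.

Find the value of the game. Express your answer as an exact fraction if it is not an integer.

Row minima: A → -4, B → -6; maximin = -4.
Column maxima: 1 → 9, 2 → 13, 3 → -2; minimax = -2.
-4 ≠ -2, so there is no saddle point; optimal play is mixed.
2 is strictly dominated by 1 (it gives Row strictly more in every row), so Column never plays it.
On the remaining 2×2 (A, B vs 1, 3):
Let Row play A with probability p. Expected payoff against 1: (-4)p + 9(1−p) = −13p + 9; against 3: (-2)p + (-6)(1−p) = 4p − 6.
Setting these equal: −13p + 9 = 4p − 6 ⇒ −17p = -15 ⇒ p = 15/17, and the value is (-13)·(15/17) + 9 = -42/17.
For Column: with q = P(1), equating A's and B's payoffs gives −2q − 2 = 15q − 6 ⇒ q = 4/17.

-42/17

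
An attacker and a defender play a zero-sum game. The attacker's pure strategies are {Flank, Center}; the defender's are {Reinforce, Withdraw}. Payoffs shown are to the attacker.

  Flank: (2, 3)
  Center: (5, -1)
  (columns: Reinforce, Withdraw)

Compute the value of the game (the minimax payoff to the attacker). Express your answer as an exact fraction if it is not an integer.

17/7

Row minima: Flank → 2, Center → -1; maximin = 2.
Column maxima: Reinforce → 5, Withdraw → 3; minimax = 3.
2 ≠ 3, so there is no saddle point; optimal play is mixed.
Let the attacker play Flank with probability p. Expected payoff against Reinforce: 2p + 5(1−p) = −3p + 5; against Withdraw: 3p + (-1)(1−p) = 4p − 1.
Setting these equal: −3p + 5 = 4p − 1 ⇒ −7p = -6 ⇒ p = 6/7, and the value is (-3)·(6/7) + 5 = 17/7.
For the defender: with q = P(Reinforce), equating Flank's and Center's payoffs gives −q + 3 = 6q − 1 ⇒ q = 4/7.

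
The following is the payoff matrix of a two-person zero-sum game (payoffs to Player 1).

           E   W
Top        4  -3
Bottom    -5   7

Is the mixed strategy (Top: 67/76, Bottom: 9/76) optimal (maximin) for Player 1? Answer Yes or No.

No

Against E this mix gives (67/76)·4 + (9/76)·(-5) = 223/76.
Against W this mix gives (67/76)·(-3) + (9/76)·7 = -69/38.
Player 2 will play W, holding Player 1 to -69/38. Shifting weight toward the row that does better against W would raise this floor (the equalizing mix achieves 13/19 against both W and E), so the proposed strategy is not optimal.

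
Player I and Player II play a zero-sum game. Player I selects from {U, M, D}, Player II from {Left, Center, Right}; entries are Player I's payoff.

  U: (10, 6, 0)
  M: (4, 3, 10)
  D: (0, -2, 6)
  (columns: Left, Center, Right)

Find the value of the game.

Row minima: U → 0, M → 3, D → -2; maximin = 3.
Column maxima: Left → 10, Center → 6, Right → 10; minimax = 6.
3 ≠ 6, so there is no saddle point; optimal play is mixed.
D is strictly dominated by M, so Player I never plays it.
Left is strictly dominated by Center (it gives Player I strictly more in every row), so Player II never plays it.
On the remaining 2×2 (U, M vs Center, Right):
Let Player I play U with probability p. Expected payoff against Center: 6p + 3(1−p) = 3p + 3; against Right: 0p + 10(1−p) = −10p + 10.
Setting these equal: 3p + 3 = −10p + 10 ⇒ 13p = 7 ⇒ p = 7/13, and the value is (3)·(7/13) + 3 = 60/13.
For Player II: with q = P(Center), equating U's and M's payoffs gives 6q = −7q + 10 ⇒ q = 10/13.

60/13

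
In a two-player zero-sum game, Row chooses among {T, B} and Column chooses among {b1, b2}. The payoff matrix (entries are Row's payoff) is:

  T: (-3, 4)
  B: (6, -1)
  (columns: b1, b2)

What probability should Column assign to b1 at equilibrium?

5/14

Row minima: T → -3, B → -1; maximin = -1.
Column maxima: b1 → 6, b2 → 4; minimax = 4.
-1 ≠ 4, so there is no saddle point; optimal play is mixed.
Let Row play T with probability p. Expected payoff against b1: (-3)p + 6(1−p) = −9p + 6; against b2: 4p + (-1)(1−p) = 5p − 1.
Setting these equal: −9p + 6 = 5p − 1 ⇒ −14p = -7 ⇒ p = 1/2, and the value is (-9)·(1/2) + 6 = 3/2.
For Column: with q = P(b1), equating T's and B's payoffs gives −7q + 4 = 7q − 1 ⇒ q = 5/14.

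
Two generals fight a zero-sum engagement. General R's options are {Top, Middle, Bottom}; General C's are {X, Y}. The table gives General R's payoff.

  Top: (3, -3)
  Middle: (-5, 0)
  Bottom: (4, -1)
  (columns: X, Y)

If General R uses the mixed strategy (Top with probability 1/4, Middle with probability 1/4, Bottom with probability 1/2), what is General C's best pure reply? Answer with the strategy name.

If General C plays X, General R's expected payoff is (1/4)·3 + (1/4)·(-5) + (1/2)·4 = 3/2.
If General C plays Y, General R's expected payoff is (1/4)·(-3) + (1/4)·0 + (1/2)·(-1) = -5/4.
General C minimizes General R's payoff; the smallest is -5/4, so the best response is Y.

Y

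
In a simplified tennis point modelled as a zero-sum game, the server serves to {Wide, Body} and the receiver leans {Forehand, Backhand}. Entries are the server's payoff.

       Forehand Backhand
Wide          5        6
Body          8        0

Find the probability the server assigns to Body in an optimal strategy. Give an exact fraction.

Row minima: Wide → 5, Body → 0; maximin = 5.
Column maxima: Forehand → 8, Backhand → 6; minimax = 6.
5 ≠ 6, so there is no saddle point; optimal play is mixed.
Let the server play Wide with probability p. Expected payoff against Forehand: 5p + 8(1−p) = −3p + 8; against Backhand: 6p + 0(1−p) = 6p.
Setting these equal: −3p + 8 = 6p ⇒ −9p = -8 ⇒ p = 8/9, and the value is (-3)·(8/9) + 8 = 16/3.
For the receiver: with q = P(Forehand), equating Wide's and Body's payoffs gives −q + 6 = 8q ⇒ q = 2/3.

1/9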